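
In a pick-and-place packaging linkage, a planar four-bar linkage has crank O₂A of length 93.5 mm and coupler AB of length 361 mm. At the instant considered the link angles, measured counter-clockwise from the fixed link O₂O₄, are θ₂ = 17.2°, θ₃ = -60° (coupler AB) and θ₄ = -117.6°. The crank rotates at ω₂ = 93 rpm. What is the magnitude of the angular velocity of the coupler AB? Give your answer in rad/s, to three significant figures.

ω₂ = 9.739 rad/s (from 93 rpm).
Differentiating the loop-closure r₂e^{iθ₂}+r₃e^{iθ₃}=r₁+r₄e^{iθ₄} gives r₂ω₂e^{iθ₂}+r₃ω₃e^{iθ₃}=r₄ω₄e^{iθ₄}.
Eliminating the other unknown: ω₃ = r₂ω₂ sin(θ₄−θ₂) / [r₃ sin(θ₃−θ₄)].
Numerator sine = -0.70957; denominator sine = +0.84433.
Result = 0.0935·9.739·(-0.70957) / (0.361·(+0.84433)) = -2.1198 rad/s; magnitude 2.1198 rad/s.

2.12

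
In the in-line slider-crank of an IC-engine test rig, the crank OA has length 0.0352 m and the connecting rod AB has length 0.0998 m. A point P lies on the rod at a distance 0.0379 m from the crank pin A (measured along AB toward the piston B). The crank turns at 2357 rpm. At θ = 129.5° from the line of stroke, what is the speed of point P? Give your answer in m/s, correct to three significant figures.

7.01

ω = 246.8 rad/s.  Crank-pin speed |V_A| = rω = 8.6882 m/s, perpendicular to OA.
Rod angle: sinφ = −(r/L) sinθ ⇒ φ = -15.793°; ω_rod = −rω cosθ/√(L²−r²sin²θ) = +57.547 rad/s.
V_P = V_A + ω_rod × AP, with AP = 0.0379 m along the rod.
Components: V_Px = −rω sinθ − a·ω_rod·sinφ = -6.1105 m/s;  V_Py = rω cosθ + a·ω_rod·cosφ = -3.4277 m/s.
|V_P| = √(V_Px² + V_Py²) = 7.0062 m/s.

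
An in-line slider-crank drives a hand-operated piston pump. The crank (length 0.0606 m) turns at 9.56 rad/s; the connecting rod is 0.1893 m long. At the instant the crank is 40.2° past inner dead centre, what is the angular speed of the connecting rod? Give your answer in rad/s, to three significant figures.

ω = 9.56 rad/s
The rod makes angle φ with the slider axis where L sinφ = r sinθ; differentiating, L cosφ·φ̇ = r ω cosθ.
L cosφ = √(L² − r² sin²θ) = 0.18521 m.
|ω_rod| = r ω |cosθ| / √(L² − r² sin²θ) = 0.0606·9.56·0.76380/0.18521 = 2.3891 rad/s.

2.39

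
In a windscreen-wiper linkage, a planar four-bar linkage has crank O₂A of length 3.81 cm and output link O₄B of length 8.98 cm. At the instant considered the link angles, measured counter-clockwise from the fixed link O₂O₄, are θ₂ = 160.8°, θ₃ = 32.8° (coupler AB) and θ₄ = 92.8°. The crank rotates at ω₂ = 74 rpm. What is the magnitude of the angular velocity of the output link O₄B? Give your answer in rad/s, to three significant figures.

2.99

ω₂ = 7.749 rad/s (from 74 rpm).
Differentiating the loop-closure r₂e^{iθ₂}+r₃e^{iθ₃}=r₁+r₄e^{iθ₄} gives r₂ω₂e^{iθ₂}+r₃ω₃e^{iθ₃}=r₄ω₄e^{iθ₄}.
Eliminating the other unknown: ω₄ = r₂ω₂ sin(θ₂−θ₃) / [r₄ sin(θ₄−θ₃)].
Numerator sine = +0.78801; denominator sine = +0.86603.
Result = 0.0381·7.749·(+0.78801) / (0.0898·(+0.86603)) = +2.9916 rad/s; magnitude 2.9916 rad/s.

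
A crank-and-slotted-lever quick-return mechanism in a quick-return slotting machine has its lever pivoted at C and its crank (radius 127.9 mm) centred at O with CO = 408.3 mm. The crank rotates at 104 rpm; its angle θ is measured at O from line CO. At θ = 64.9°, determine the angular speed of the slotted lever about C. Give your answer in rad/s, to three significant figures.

ω = 10.89 rad/s (from 104 rpm).
Crank pin A relative to C: A = (d + r cosθ, r sinθ); lever angle φ = atan2(r sinθ, d + r cosθ).
Differentiating tanφ: φ̇ = rω(d cosθ + r)/(d² + r² + 2dr cosθ).
d² + r² + 2dr cosθ = |CA|² = 0.227372 m²;  d cosθ + r = +0.3011 m.
|ω_lever| = |0.1279·10.89·+0.3011| / 0.227372 = 1.8446 rad/s.

1.84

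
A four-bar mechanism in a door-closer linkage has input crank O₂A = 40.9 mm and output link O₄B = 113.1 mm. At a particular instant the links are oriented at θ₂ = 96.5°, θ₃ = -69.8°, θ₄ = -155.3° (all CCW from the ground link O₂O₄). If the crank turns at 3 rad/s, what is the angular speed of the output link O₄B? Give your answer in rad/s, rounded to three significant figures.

ω₂ = 3 rad/s
Differentiating the loop-closure r₂e^{iθ₂}+r₃e^{iθ₃}=r₁+r₄e^{iθ₄} gives r₂ω₂e^{iθ₂}+r₃ω₃e^{iθ₃}=r₄ω₄e^{iθ₄}.
Eliminating the other unknown: ω₄ = r₂ω₂ sin(θ₂−θ₃) / [r₄ sin(θ₄−θ₃)].
Numerator sine = +0.23684; denominator sine = -0.99692.
Result = 0.0409·3·(+0.23684) / (0.1131·(-0.99692)) = -0.25774 rad/s; magnitude 0.25774 rad/s.

0.258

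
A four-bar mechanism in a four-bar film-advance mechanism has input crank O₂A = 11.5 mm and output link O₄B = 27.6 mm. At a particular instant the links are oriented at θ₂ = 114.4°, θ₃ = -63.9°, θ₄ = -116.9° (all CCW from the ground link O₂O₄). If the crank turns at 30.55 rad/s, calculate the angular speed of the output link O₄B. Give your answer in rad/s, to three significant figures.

0.473

ω₂ = 30.55 rad/s
Differentiating the loop-closure r₂e^{iθ₂}+r₃e^{iθ₃}=r₁+r₄e^{iθ₄} gives r₂ω₂e^{iθ₂}+r₃ω₃e^{iθ₃}=r₄ω₄e^{iθ₄}.
Eliminating the other unknown: ω₄ = r₂ω₂ sin(θ₂−θ₃) / [r₄ sin(θ₄−θ₃)].
Numerator sine = +0.02967; denominator sine = -0.79864.
Result = 0.0115·30.55·(+0.02967) / (0.0276·(-0.79864)) = -0.47284 rad/s; magnitude 0.47284 rad/s.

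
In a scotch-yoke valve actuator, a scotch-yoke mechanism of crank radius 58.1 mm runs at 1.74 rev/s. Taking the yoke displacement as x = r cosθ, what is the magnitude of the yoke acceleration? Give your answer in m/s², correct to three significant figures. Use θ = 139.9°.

5.31

ω = 10.93 rad/s (from 1.74 rev/s).
x = r cosθ ⇒ ẍ = −rω² cosθ (ω constant).
|a| = rω²|cosθ| = 0.0581·(10.93)²·|cos 139.9°| = 5.3119 m/s².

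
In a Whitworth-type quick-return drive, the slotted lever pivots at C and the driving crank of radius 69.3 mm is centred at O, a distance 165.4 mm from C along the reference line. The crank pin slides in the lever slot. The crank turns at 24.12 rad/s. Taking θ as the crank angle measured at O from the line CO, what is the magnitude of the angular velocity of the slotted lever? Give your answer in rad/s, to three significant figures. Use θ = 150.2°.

10.1

ω = 24.12 rad/s
Crank pin A relative to C: A = (d + r cosθ, r sinθ); lever angle φ = atan2(r sinθ, d + r cosθ).
Differentiating tanφ: φ̇ = rω(d cosθ + r)/(d² + r² + 2dr cosθ).
d² + r² + 2dr cosθ = |CA|² = 0.0122666 m²;  d cosθ + r = -0.074228 m.
|ω_lever| = |0.0693·24.12·-0.074228| / 0.0122666 = 10.115 rad/s.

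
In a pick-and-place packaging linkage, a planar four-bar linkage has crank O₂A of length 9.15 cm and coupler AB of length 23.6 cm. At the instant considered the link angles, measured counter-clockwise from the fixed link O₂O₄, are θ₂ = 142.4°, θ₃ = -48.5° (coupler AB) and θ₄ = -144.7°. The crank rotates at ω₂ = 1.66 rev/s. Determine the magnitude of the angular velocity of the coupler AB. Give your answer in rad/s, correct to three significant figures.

3.89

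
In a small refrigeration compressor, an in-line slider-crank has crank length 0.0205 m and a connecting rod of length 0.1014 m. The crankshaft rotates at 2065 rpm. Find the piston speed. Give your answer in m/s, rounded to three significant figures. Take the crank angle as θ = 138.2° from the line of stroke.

2.51

ω = 2π·2065/60 = 216.2 rad/s
For an in-line slider-crank, x = r cosθ + √(L² − r² sin²θ), so v = −rω sinθ·[1 + r cosθ/√(L² − r² sin²θ)].
With r = 0.0205 m, L = 0.1014 m, θ = 138.2°: √(L² − r² sin²θ) = 0.10048 m.
v = −0.0205·216.2·0.66653·[1 + 0.0205·-0.74548/0.10048] = -2.5054 m/s.
|v| = 2.5054 m/s.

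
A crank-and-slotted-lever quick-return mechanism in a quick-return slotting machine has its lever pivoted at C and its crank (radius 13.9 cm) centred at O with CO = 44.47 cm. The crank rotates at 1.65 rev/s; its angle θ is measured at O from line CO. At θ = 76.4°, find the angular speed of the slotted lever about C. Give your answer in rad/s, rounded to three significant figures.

1.43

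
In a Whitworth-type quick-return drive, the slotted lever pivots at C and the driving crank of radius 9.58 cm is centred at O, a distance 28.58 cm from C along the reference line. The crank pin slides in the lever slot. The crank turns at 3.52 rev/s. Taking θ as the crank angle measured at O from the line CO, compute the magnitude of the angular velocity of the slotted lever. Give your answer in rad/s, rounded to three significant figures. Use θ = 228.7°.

ω = 22.12 rad/s (from 3.52 rev/s).
Crank pin A relative to C: A = (d + r cosθ, r sinθ); lever angle φ = atan2(r sinθ, d + r cosθ).
Differentiating tanφ: φ̇ = rω(d cosθ + r)/(d² + r² + 2dr cosθ).
d² + r² + 2dr cosθ = |CA|² = 0.0547181 m²;  d cosθ + r = -0.092828 m.
|ω_lever| = |0.0958·22.12·-0.092828| / 0.0547181 = 3.5945 rad/s.

3.59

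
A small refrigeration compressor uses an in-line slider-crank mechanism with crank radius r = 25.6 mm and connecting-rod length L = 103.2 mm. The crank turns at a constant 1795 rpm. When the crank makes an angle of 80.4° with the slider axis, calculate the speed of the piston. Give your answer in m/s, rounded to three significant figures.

ω = 2π·1795/60 = 188 rad/s
For an in-line slider-crank, x = r cosθ + √(L² − r² sin²θ), so v = −rω sinθ·[1 + r cosθ/√(L² − r² sin²θ)].
With r = 0.0256 m, L = 0.1032 m, θ = 80.4°: √(L² − r² sin²θ) = 0.10007 m.
v = −0.0256·188·0.98600·[1 + 0.0256·0.16677/0.10007] = -4.9471 m/s.
|v| = 4.9471 m/s.

4.95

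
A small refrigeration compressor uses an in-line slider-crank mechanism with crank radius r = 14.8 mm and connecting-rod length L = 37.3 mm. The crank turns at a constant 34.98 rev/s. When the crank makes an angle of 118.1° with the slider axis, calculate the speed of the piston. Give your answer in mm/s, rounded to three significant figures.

2300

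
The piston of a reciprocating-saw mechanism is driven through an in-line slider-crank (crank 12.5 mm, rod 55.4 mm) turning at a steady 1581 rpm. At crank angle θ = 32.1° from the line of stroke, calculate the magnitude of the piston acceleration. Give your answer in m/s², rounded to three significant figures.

325

ω = 2π·1581/60 = 165.6 rad/s
x(θ) = r cosθ + √(L² − r² sin²θ); with ω constant, a = ω²·d²x/dθ².
d²x/dθ² = −r cosθ − r²(cos2θ)/√u − r⁴ sin²2θ/(4u^{3/2}),  u = L² − r² sin²θ = 0.00302504 m².
Substituting r = 0.0125 m, L = 0.0554 m, θ = 32.1°: d²x/dθ² = -0.011855 m.
a = ω²·d²x/dθ² = (165.6)²·(-0.011855) = -324.96 m/s²;  |a| = 324.96 m/s².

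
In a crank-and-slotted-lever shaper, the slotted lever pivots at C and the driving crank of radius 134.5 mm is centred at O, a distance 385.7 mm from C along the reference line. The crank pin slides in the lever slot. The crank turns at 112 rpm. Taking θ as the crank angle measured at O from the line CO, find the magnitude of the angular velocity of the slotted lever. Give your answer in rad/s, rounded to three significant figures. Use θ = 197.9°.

5.38

ω = 11.73 rad/s (from 112 rpm).
Crank pin A relative to C: A = (d + r cosθ, r sinθ); lever angle φ = atan2(r sinθ, d + r cosθ).
Differentiating tanφ: φ̇ = rω(d cosθ + r)/(d² + r² + 2dr cosθ).
d² + r² + 2dr cosθ = |CA|² = 0.0681237 m²;  d cosθ + r = -0.23253 m.
|ω_lever| = |0.1345·11.73·-0.23253| / 0.0681237 = 5.3846 rad/s.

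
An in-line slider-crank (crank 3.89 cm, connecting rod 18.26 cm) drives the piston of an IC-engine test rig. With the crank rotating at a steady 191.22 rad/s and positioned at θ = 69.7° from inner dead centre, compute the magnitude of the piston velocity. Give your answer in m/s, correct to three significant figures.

ω = 191.2 rad/s
For an in-line slider-crank, x = r cosθ + √(L² − r² sin²θ), so v = −rω sinθ·[1 + r cosθ/√(L² − r² sin²θ)].
With r = 0.0389 m, L = 0.1826 m, θ = 69.7°: √(L² − r² sin²θ) = 0.17892 m.
v = −0.0389·191.2·0.93789·[1 + 0.0389·0.34694/0.17892] = -7.5027 m/s.
|v| = 7.5027 m/s.

7.50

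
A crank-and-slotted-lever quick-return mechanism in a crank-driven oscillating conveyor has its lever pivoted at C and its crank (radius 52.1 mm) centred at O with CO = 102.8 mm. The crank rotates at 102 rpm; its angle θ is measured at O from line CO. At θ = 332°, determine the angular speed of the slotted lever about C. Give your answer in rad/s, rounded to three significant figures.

3.50

ω = 10.68 rad/s (from 102 rpm).
Crank pin A relative to C: A = (d + r cosθ, r sinθ); lever angle φ = atan2(r sinθ, d + r cosθ).
Differentiating tanφ: φ̇ = rω(d cosθ + r)/(d² + r² + 2dr cosθ).
d² + r² + 2dr cosθ = |CA|² = 0.0227402 m²;  d cosθ + r = +0.14287 m.
|ω_lever| = |0.0521·10.68·+0.14287| / 0.0227402 = 3.4963 rad/s.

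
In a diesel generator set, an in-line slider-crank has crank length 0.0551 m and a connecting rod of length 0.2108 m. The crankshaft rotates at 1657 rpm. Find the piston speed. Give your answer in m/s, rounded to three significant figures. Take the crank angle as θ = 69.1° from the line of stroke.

ω = 2π·1657/60 = 173.5 rad/s
For an in-line slider-crank, x = r cosθ + √(L² − r² sin²θ), so v = −rω sinθ·[1 + r cosθ/√(L² − r² sin²θ)].
With r = 0.0551 m, L = 0.2108 m, θ = 69.1°: √(L² − r² sin²θ) = 0.20442 m.
v = −0.0551·173.5·0.93420·[1 + 0.0551·0.35674/0.20442] = -9.7908 m/s.
|v| = 9.7908 m/s.

9.79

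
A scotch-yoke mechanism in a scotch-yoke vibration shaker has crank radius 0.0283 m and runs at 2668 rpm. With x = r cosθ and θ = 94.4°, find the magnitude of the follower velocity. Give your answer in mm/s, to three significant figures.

7880

ω = 279.4 rad/s (from 2668 rpm).
x = r cosθ ⇒ ẋ = −rω sinθ.
|v| = rω|sinθ| = 0.0283·279.4·|sin 94.4°| = 7.8835 m/s = 7883.5 mm/s.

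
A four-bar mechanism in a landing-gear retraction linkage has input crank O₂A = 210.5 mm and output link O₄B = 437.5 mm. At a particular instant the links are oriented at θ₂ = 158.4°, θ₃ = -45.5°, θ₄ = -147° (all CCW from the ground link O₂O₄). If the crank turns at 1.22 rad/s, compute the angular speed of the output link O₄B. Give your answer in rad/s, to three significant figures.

0.243

ω₂ = 1.22 rad/s
Differentiating the loop-closure r₂e^{iθ₂}+r₃e^{iθ₃}=r₁+r₄e^{iθ₄} gives r₂ω₂e^{iθ₂}+r₃ω₃e^{iθ₃}=r₄ω₄e^{iθ₄}.
Eliminating the other unknown: ω₄ = r₂ω₂ sin(θ₂−θ₃) / [r₄ sin(θ₄−θ₃)].
Numerator sine = -0.40514; denominator sine = -0.97992.
Result = 0.2105·1.22·(-0.40514) / (0.4375·(-0.97992)) = +0.24269 rad/s; magnitude 0.24269 rad/s.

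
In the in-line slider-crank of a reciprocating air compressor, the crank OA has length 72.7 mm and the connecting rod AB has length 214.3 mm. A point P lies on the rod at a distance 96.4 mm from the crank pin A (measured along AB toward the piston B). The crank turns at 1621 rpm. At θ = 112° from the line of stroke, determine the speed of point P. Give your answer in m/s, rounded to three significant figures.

11.0

ω = 169.8 rad/s.  Crank-pin speed |V_A| = rω = 12.341 m/s, perpendicular to OA.
Rod angle: sinφ = −(r/L) sinθ ⇒ φ = -18.333°; ω_rod = −rω cosθ/√(L²−r²sin²θ) = +22.726 rad/s.
V_P = V_A + ω_rod × AP, with AP = 0.0964 m along the rod.
Components: V_Px = −rω sinθ − a·ω_rod·sinφ = -10.753 m/s;  V_Py = rω cosθ + a·ω_rod·cosφ = -2.5434 m/s.
|V_P| = √(V_Px² + V_Py²) = 11.05 m/s.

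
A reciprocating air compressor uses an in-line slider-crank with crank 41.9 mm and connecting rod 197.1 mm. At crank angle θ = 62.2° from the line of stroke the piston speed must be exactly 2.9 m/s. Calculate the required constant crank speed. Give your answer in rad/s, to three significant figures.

71.1

For an in-line slider-crank, |v_piston| = rω|sinθ|·[1 + r cosθ/√(L² − r² sin²θ)].
With r = 0.0419 m, L = 0.1971 m, θ = 62.2°: the bracketed kinematic factor |dx/dθ| = 0.040805 m.
ω = v/|dx/dθ| = 2.9/0.040805 = 71.069 rad/s.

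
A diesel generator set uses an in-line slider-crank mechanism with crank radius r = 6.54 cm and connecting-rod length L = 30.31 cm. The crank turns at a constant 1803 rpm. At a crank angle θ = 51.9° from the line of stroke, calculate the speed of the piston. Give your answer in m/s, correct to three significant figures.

ω = 2π·1803/60 = 188.8 rad/s
For an in-line slider-crank, x = r cosθ + √(L² − r² sin²θ), so v = −rω sinθ·[1 + r cosθ/√(L² − r² sin²θ)].
With r = 0.0654 m, L = 0.3031 m, θ = 51.9°: √(L² − r² sin²θ) = 0.2987 m.
v = −0.0654·188.8·0.78694·[1 + 0.0654·0.61704/0.2987] = -11.03 m/s.
|v| = 11.03 m/s.

11.0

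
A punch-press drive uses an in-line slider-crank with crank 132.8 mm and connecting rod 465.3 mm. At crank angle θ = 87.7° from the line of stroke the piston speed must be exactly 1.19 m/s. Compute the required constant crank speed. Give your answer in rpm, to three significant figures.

84.6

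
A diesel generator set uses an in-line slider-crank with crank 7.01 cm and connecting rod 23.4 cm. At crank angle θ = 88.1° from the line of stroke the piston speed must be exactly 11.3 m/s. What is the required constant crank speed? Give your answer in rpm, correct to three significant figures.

For an in-line slider-crank, |v_piston| = rω|sinθ|·[1 + r cosθ/√(L² − r² sin²θ)].
With r = 0.0701 m, L = 0.234 m, θ = 88.1°: the bracketed kinematic factor |dx/dθ| = 0.070791 m.
ω = v/|dx/dθ| = 11.3/0.070791 = 159.63 rad/s.
N = 60ω/(2π) = 1524.3 rpm.

1520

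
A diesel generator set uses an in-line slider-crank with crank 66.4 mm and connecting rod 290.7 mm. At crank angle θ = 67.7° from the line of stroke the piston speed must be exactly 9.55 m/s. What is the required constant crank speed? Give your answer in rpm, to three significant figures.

For an in-line slider-crank, |v_piston| = rω|sinθ|·[1 + r cosθ/√(L² − r² sin²θ)].
With r = 0.0664 m, L = 0.2907 m, θ = 67.7°: the bracketed kinematic factor |dx/dθ| = 0.066882 m.
ω = v/|dx/dθ| = 9.55/0.066882 = 142.79 rad/s.
N = 60ω/(2π) = 1363.5 rpm.

1360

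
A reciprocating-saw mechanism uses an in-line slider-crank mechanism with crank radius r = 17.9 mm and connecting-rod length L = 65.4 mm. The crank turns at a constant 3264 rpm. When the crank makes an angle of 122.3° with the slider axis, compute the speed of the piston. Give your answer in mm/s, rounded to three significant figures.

ω = 2π·3264/60 = 341.8 rad/s
For an in-line slider-crank, x = r cosθ + √(L² − r² sin²θ), so v = −rω sinθ·[1 + r cosθ/√(L² − r² sin²θ)].
With r = 0.0179 m, L = 0.0654 m, θ = 122.3°: √(L² − r² sin²θ) = 0.063626 m.
v = −0.0179·341.8·0.84526·[1 + 0.0179·-0.53435/0.063626] = -4.3941 m/s.
|v| = 4.3941 m/s = 4394.1 mm/s.

4390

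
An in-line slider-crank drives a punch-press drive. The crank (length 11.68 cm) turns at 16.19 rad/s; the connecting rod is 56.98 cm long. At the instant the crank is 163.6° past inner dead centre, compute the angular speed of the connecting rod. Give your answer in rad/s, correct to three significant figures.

ω = 16.19 rad/s
The rod makes angle φ with the slider axis where L sinφ = r sinθ; differentiating, L cosφ·φ̇ = r ω cosθ.
L cosφ = √(L² − r² sin²θ) = 0.56884 m.
|ω_rod| = r ω |cosθ| / √(L² − r² sin²θ) = 0.1168·16.19·0.95931/0.56884 = 3.189 rad/s.

3.19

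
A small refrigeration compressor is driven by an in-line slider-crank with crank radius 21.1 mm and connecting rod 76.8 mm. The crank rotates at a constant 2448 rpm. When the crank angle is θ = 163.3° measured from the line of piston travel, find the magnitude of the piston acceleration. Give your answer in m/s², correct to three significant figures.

1010

ω = 2π·2448/60 = 256.4 rad/s
x(θ) = r cosθ + √(L² − r² sin²θ); with ω constant, a = ω²·d²x/dθ².
d²x/dθ² = −r cosθ − r²(cos2θ)/√u − r⁴ sin²2θ/(4u^{3/2}),  u = L² − r² sin²θ = 0.00586148 m².
Substituting r = 0.0211 m, L = 0.0768 m, θ = 163.3°: d²x/dθ² = +0.015322 m.
a = ω²·d²x/dθ² = (256.4)²·(+0.015322) = +1006.9 m/s²;  |a| = 1006.9 m/s².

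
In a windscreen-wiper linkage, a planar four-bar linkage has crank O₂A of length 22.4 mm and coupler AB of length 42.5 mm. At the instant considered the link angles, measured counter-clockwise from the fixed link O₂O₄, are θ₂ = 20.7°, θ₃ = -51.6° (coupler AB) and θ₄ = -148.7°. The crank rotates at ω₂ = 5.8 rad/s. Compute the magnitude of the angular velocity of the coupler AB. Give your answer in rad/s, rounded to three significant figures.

ω₂ = 5.8 rad/s
Differentiating the loop-closure r₂e^{iθ₂}+r₃e^{iθ₃}=r₁+r₄e^{iθ₄} gives r₂ω₂e^{iθ₂}+r₃ω₃e^{iθ₃}=r₄ω₄e^{iθ₄}.
Eliminating the other unknown: ω₃ = r₂ω₂ sin(θ₄−θ₂) / [r₃ sin(θ₃−θ₄)].
Numerator sine = -0.18395; denominator sine = +0.99233.
Result = 0.0224·5.8·(-0.18395) / (0.0425·(+0.99233)) = -0.56667 rad/s; magnitude 0.56667 rad/s.

0.567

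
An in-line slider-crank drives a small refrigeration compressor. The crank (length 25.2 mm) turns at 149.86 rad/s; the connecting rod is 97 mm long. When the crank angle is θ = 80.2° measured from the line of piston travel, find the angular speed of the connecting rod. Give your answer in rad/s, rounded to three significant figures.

6.86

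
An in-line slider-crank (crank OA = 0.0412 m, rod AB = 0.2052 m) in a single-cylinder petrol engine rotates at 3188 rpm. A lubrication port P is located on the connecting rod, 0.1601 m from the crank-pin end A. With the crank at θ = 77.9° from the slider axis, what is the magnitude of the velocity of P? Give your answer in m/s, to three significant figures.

13.9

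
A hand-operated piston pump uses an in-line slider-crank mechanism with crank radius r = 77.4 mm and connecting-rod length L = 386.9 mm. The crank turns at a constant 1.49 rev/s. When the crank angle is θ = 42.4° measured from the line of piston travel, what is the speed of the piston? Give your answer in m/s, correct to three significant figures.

0.561

ω = 2π·1.49 = 9.362 rad/s
For an in-line slider-crank, x = r cosθ + √(L² − r² sin²θ), so v = −rω sinθ·[1 + r cosθ/√(L² − r² sin²θ)].
With r = 0.0774 m, L = 0.3869 m, θ = 42.4°: √(L² − r² sin²θ) = 0.38336 m.
v = −0.0774·9.362·0.67430·[1 + 0.0774·0.73846/0.38336] = -0.56146 m/s.
|v| = 0.56146 m/s.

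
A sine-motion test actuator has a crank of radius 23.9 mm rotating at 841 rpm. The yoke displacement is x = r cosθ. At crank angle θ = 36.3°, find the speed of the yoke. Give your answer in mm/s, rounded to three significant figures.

1250

ω = 88.07 rad/s (from 841 rpm).
x = r cosθ ⇒ ẋ = −rω sinθ.
|v| = rω|sinθ| = 0.0239·88.07·|sin 36.3°| = 1.2461 m/s = 1246.1 mm/s.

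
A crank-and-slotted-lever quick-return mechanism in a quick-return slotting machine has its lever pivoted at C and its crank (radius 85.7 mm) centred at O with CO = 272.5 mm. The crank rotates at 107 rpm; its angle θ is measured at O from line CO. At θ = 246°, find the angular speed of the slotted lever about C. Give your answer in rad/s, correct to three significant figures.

ω = 11.21 rad/s (from 107 rpm).
Crank pin A relative to C: A = (d + r cosθ, r sinθ); lever angle φ = atan2(r sinθ, d + r cosθ).
Differentiating tanφ: φ̇ = rω(d cosθ + r)/(d² + r² + 2dr cosθ).
d² + r² + 2dr cosθ = |CA|² = 0.0626035 m²;  d cosθ + r = -0.025136 m.
|ω_lever| = |0.0857·11.21·-0.025136| / 0.0626035 = 0.38555 rad/s.

0.386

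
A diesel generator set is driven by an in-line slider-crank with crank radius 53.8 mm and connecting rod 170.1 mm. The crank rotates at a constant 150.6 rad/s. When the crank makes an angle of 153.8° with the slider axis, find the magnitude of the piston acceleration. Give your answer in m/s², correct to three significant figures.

ω = 150.6 rad/s
x(θ) = r cosθ + √(L² − r² sin²θ); with ω constant, a = ω²·d²x/dθ².
d²x/dθ² = −r cosθ − r²(cos2θ)/√u − r⁴ sin²2θ/(4u^{3/2}),  u = L² − r² sin²θ = 0.0283698 m².
Substituting r = 0.0538 m, L = 0.1701 m, θ = 153.8°: d²x/dθ² = +0.037512 m.
a = ω²·d²x/dθ² = (150.6)²·(+0.037512) = +850.79 m/s²;  |a| = 850.79 m/s².

851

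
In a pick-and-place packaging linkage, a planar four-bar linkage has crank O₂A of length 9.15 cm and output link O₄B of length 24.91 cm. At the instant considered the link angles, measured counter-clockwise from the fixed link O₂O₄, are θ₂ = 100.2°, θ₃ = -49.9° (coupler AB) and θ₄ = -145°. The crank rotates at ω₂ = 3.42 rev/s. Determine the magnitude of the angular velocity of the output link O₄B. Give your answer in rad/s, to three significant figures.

3.95

ω₂ = 21.49 rad/s (from 3.42 rev/s).
Differentiating the loop-closure r₂e^{iθ₂}+r₃e^{iθ₃}=r₁+r₄e^{iθ₄} gives r₂ω₂e^{iθ₂}+r₃ω₃e^{iθ₃}=r₄ω₄e^{iθ₄}.
Eliminating the other unknown: ω₄ = r₂ω₂ sin(θ₂−θ₃) / [r₄ sin(θ₄−θ₃)].
Numerator sine = +0.49849; denominator sine = -0.99604.
Result = 0.0915·21.49·(+0.49849) / (0.2491·(-0.99604)) = -3.9503 rad/s; magnitude 3.9503 rad/s.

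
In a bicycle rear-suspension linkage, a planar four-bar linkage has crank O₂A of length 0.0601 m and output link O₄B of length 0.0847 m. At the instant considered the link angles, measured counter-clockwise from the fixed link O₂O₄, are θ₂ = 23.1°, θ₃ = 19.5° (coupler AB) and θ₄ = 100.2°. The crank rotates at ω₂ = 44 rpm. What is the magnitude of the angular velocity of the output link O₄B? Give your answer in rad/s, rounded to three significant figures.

0.208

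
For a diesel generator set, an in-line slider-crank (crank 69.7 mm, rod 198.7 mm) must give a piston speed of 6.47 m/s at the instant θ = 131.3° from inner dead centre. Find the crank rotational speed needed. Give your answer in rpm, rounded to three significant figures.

1550

For an in-line slider-crank, |v_piston| = rω|sinθ|·[1 + r cosθ/√(L² − r² sin²θ)].
With r = 0.0697 m, L = 0.1987 m, θ = 131.3°: the bracketed kinematic factor |dx/dθ| = 0.039796 m.
ω = v/|dx/dθ| = 6.47/0.039796 = 162.58 rad/s.
N = 60ω/(2π) = 1552.5 rpm.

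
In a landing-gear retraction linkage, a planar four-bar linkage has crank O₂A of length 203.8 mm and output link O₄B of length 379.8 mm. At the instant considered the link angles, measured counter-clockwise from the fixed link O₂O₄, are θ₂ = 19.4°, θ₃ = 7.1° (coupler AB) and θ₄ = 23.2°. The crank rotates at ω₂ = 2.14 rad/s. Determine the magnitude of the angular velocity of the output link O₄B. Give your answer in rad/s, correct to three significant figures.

0.882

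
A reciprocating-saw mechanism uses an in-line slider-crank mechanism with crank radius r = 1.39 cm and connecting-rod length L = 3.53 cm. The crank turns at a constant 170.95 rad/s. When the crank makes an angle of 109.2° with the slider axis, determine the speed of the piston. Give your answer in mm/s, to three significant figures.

1930

ω = 170.9 rad/s
For an in-line slider-crank, x = r cosθ + √(L² − r² sin²θ), so v = −rω sinθ·[1 + r cosθ/√(L² − r² sin²θ)].
With r = 0.0139 m, L = 0.0353 m, θ = 109.2°: √(L² − r² sin²θ) = 0.032769 m.
v = −0.0139·170.9·0.94438·[1 + 0.0139·-0.32887/0.032769] = -1.931 m/s.
|v| = 1.931 m/s = 1931 mm/s.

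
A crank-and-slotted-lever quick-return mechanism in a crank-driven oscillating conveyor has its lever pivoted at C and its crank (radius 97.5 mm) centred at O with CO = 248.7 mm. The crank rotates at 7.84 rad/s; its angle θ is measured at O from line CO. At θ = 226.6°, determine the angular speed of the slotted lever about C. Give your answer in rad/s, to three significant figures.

1.47

ω = 7.84 rad/s
Crank pin A relative to C: A = (d + r cosθ, r sinθ); lever angle φ = atan2(r sinθ, d + r cosθ).
Differentiating tanφ: φ̇ = rω(d cosθ + r)/(d² + r² + 2dr cosθ).
d² + r² + 2dr cosθ = |CA|² = 0.0380366 m²;  d cosθ + r = -0.073379 m.
|ω_lever| = |0.0975·7.84·-0.073379| / 0.0380366 = 1.4746 rad/s.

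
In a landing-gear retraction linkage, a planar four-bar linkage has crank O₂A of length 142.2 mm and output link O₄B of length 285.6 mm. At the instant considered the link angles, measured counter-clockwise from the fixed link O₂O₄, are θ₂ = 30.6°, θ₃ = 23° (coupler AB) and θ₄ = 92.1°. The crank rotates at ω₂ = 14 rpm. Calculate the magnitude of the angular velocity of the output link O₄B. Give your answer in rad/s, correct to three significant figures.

0.103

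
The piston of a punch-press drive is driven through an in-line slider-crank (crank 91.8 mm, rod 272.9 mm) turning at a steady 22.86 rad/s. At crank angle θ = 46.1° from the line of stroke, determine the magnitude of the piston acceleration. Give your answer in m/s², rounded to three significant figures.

33.1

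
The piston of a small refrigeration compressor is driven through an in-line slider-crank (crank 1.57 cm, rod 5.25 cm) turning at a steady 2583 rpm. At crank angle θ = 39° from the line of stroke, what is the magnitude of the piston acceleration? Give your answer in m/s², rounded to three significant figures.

973

ω = 2π·2583/60 = 270.5 rad/s
x(θ) = r cosθ + √(L² − r² sin²θ); with ω constant, a = ω²·d²x/dθ².
d²x/dθ² = −r cosθ − r²(cos2θ)/√u − r⁴ sin²2θ/(4u^{3/2}),  u = L² − r² sin²θ = 0.00265863 m².
Substituting r = 0.0157 m, L = 0.0525 m, θ = 39°: d²x/dθ² = -0.013301 m.
a = ω²·d²x/dθ² = (270.5)²·(-0.013301) = -973.18 m/s²;  |a| = 973.18 m/s².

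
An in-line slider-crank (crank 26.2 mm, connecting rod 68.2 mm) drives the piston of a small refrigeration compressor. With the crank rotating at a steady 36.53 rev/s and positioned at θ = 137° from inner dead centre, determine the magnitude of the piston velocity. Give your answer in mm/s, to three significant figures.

ω = 2π·36.5 = 229.5 rad/s
For an in-line slider-crank, x = r cosθ + √(L² − r² sin²θ), so v = −rω sinθ·[1 + r cosθ/√(L² − r² sin²θ)].
With r = 0.0262 m, L = 0.0682 m, θ = 137°: √(L² − r² sin²θ) = 0.065818 m.
v = −0.0262·229.5·0.68200·[1 + 0.0262·-0.73135/0.065818] = -2.9072 m/s.
|v| = 2.9072 m/s = 2907.2 mm/s.

2910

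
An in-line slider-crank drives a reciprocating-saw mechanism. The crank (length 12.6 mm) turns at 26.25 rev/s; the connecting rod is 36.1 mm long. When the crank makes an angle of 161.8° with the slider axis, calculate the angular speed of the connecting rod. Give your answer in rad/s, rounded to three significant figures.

55.0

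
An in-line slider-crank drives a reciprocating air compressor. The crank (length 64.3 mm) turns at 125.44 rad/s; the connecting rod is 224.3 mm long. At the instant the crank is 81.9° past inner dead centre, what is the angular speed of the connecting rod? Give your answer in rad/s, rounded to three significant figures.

5.28

ω = 125.4 rad/s
The rod makes angle φ with the slider axis where L sinφ = r sinθ; differentiating, L cosφ·φ̇ = r ω cosθ.
L cosφ = √(L² − r² sin²θ) = 0.21508 m.
|ω_rod| = r ω |cosθ| / √(L² − r² sin²θ) = 0.0643·125.4·0.14090/0.21508 = 5.2841 rad/s.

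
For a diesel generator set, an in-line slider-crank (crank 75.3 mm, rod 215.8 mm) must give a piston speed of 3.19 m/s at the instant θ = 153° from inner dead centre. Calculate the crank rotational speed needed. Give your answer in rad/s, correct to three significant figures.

For an in-line slider-crank, |v_piston| = rω|sinθ|·[1 + r cosθ/√(L² − r² sin²θ)].
With r = 0.0753 m, L = 0.2158 m, θ = 153°: the bracketed kinematic factor |dx/dθ| = 0.023421 m.
ω = v/|dx/dθ| = 3.19/0.023421 = 136.2 rad/s.

136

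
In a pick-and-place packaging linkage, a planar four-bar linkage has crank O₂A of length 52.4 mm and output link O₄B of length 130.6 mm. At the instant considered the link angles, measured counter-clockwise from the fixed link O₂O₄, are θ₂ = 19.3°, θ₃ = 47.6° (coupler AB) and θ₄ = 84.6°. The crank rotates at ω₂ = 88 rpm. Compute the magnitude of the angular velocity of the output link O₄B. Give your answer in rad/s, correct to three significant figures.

2.91

ω₂ = 9.215 rad/s (from 88 rpm).
Differentiating the loop-closure r₂e^{iθ₂}+r₃e^{iθ₃}=r₁+r₄e^{iθ₄} gives r₂ω₂e^{iθ₂}+r₃ω₃e^{iθ₃}=r₄ω₄e^{iθ₄}.
Eliminating the other unknown: ω₄ = r₂ω₂ sin(θ₂−θ₃) / [r₄ sin(θ₄−θ₃)].
Numerator sine = -0.47409; denominator sine = +0.60182.
Result = 0.0524·9.215·(-0.47409) / (0.1306·(+0.60182)) = -2.9127 rad/s; magnitude 2.9127 rad/s.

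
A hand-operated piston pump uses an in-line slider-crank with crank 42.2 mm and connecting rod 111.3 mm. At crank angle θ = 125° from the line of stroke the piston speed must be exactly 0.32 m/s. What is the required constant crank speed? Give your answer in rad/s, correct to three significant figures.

12.0

For an in-line slider-crank, |v_piston| = rω|sinθ|·[1 + r cosθ/√(L² − r² sin²θ)].
With r = 0.0422 m, L = 0.1113 m, θ = 125°: the bracketed kinematic factor |dx/dθ| = 0.026659 m.
ω = v/|dx/dθ| = 0.32/0.026659 = 12.003 rad/s.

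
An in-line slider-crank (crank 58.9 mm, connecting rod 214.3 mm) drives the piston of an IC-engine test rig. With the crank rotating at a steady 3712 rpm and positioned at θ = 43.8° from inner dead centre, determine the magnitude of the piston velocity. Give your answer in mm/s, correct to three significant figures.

ω = 2π·3712/60 = 388.7 rad/s
For an in-line slider-crank, x = r cosθ + √(L² − r² sin²θ), so v = −rω sinθ·[1 + r cosθ/√(L² − r² sin²θ)].
With r = 0.0589 m, L = 0.2143 m, θ = 43.8°: √(L² − r² sin²θ) = 0.21039 m.
v = −0.0589·388.7·0.69214·[1 + 0.0589·0.72176/0.21039] = -19.049 m/s.
|v| = 19.049 m/s = 19049 mm/s.

19000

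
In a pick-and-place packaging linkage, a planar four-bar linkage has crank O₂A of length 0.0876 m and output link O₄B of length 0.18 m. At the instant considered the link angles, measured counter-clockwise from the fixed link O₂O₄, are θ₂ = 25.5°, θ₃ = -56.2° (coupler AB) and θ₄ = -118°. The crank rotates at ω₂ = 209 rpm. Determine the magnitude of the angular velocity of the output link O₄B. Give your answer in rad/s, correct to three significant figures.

12.0

ω₂ = 21.89 rad/s (from 209 rpm).
Differentiating the loop-closure r₂e^{iθ₂}+r₃e^{iθ₃}=r₁+r₄e^{iθ₄} gives r₂ω₂e^{iθ₂}+r₃ω₃e^{iθ₃}=r₄ω₄e^{iθ₄}.
Eliminating the other unknown: ω₄ = r₂ω₂ sin(θ₂−θ₃) / [r₄ sin(θ₄−θ₃)].
Numerator sine = +0.98953; denominator sine = -0.88130.
Result = 0.0876·21.89·(+0.98953) / (0.18·(-0.88130)) = -11.959 rad/s; magnitude 11.959 rad/s.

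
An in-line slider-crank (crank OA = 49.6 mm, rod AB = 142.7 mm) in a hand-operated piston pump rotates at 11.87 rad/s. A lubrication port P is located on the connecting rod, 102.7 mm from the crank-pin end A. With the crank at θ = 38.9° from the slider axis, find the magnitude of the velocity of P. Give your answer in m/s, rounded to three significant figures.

ω = 11.87 rad/s.  Crank-pin speed |V_A| = rω = 0.58875 m/s, perpendicular to OA.
Rod angle: sinφ = −(r/L) sinθ ⇒ φ = -12.607°; ω_rod = −rω cosθ/√(L²−r²sin²θ) = -3.2902 rad/s.
V_P = V_A + ω_rod × AP, with AP = 0.1027 m along the rod.
Components: V_Px = −rω sinθ − a·ω_rod·sinφ = -0.44347 m/s;  V_Py = rω cosθ + a·ω_rod·cosφ = +0.12844 m/s.
|V_P| = √(V_Px² + V_Py²) = 0.46169 m/s.

0.462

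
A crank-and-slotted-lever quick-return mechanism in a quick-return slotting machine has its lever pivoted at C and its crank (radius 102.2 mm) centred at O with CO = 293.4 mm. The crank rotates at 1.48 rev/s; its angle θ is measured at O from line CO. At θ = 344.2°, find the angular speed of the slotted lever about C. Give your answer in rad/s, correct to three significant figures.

ω = 9.299 rad/s (from 1.48 rev/s).
Crank pin A relative to C: A = (d + r cosθ, r sinθ); lever angle φ = atan2(r sinθ, d + r cosθ).
Differentiating tanφ: φ̇ = rω(d cosθ + r)/(d² + r² + 2dr cosθ).
d² + r² + 2dr cosθ = |CA|² = 0.154234 m²;  d cosθ + r = +0.38451 m.
|ω_lever| = |0.1022·9.299·+0.38451| / 0.154234 = 2.3693 rad/s.

2.37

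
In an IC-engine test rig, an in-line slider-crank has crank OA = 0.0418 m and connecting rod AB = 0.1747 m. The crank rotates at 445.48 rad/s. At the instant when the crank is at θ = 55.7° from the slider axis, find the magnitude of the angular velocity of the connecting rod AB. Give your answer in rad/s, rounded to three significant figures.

ω = 445.5 rad/s
The rod makes angle φ with the slider axis where L sinφ = r sinθ; differentiating, L cosφ·φ̇ = r ω cosθ.
L cosφ = √(L² − r² sin²θ) = 0.17125 m.
|ω_rod| = r ω |cosθ| / √(L² − r² sin²θ) = 0.0418·445.5·0.56353/0.17125 = 61.274 rad/s.

61.3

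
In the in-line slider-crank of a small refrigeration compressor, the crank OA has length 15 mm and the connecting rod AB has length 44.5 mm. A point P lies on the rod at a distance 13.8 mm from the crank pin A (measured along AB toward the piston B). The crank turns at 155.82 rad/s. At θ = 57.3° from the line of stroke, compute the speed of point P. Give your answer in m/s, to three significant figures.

2.26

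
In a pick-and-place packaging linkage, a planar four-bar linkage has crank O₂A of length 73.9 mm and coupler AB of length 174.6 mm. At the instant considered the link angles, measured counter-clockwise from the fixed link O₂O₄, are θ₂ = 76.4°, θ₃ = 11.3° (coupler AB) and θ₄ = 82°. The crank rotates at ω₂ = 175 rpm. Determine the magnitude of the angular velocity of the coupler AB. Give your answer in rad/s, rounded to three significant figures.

0.802

ω₂ = 18.33 rad/s (from 175 rpm).
Differentiating the loop-closure r₂e^{iθ₂}+r₃e^{iθ₃}=r₁+r₄e^{iθ₄} gives r₂ω₂e^{iθ₂}+r₃ω₃e^{iθ₃}=r₄ω₄e^{iθ₄}.
Eliminating the other unknown: ω₃ = r₂ω₂ sin(θ₄−θ₂) / [r₃ sin(θ₃−θ₄)].
Numerator sine = +0.09758; denominator sine = -0.94380.
Result = 0.0739·18.33·(+0.09758) / (0.1746·(-0.94380)) = -0.80197 rad/s; magnitude 0.80197 rad/s.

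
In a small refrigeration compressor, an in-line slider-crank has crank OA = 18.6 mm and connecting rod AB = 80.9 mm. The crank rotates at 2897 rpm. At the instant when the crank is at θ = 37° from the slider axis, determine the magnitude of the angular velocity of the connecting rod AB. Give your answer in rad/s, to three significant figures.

56.2

ω = 303.4 rad/s (converted from 2897 rpm).
The rod makes angle φ with the slider axis where L sinφ = r sinθ; differentiating, L cosφ·φ̇ = r ω cosθ.
L cosφ = √(L² − r² sin²θ) = 0.080122 m.
|ω_rod| = r ω |cosθ| / √(L² − r² sin²θ) = 0.0186·303.4·0.79864/0.080122 = 56.245 rad/s.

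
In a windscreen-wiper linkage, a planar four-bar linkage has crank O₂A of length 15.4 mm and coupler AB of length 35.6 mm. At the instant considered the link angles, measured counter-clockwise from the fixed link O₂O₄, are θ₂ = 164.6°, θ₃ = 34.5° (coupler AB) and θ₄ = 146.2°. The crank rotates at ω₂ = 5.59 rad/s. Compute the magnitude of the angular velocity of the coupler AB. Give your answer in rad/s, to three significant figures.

0.822

ω₂ = 5.59 rad/s
Differentiating the loop-closure r₂e^{iθ₂}+r₃e^{iθ₃}=r₁+r₄e^{iθ₄} gives r₂ω₂e^{iθ₂}+r₃ω₃e^{iθ₃}=r₄ω₄e^{iθ₄}.
Eliminating the other unknown: ω₃ = r₂ω₂ sin(θ₄−θ₂) / [r₃ sin(θ₃−θ₄)].
Numerator sine = -0.31565; denominator sine = -0.92913.
Result = 0.0154·5.59·(-0.31565) / (0.0356·(-0.92913)) = +0.8215 rad/s; magnitude 0.8215 rad/s.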